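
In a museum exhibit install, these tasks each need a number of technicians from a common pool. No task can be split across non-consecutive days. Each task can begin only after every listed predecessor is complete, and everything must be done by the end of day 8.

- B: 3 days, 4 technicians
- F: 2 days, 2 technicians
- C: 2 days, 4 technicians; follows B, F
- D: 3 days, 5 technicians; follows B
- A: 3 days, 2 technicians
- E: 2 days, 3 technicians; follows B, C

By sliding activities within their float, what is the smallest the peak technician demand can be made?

Early-start (B@1, F@1, C@4, D@4, A@1, E@6) gives peak 9: d1:8  d2:8  d3:6  d4:9  d5:9  d6:8  d7:3  d8:0.
Shift D→6.
Schedule B@1, F@1, C@4, D@6, A@1, E@6: d1:8  d2:8  d3:6  d4:4  d5:4  d6:8  d7:8  d8:5 — peak 8.

8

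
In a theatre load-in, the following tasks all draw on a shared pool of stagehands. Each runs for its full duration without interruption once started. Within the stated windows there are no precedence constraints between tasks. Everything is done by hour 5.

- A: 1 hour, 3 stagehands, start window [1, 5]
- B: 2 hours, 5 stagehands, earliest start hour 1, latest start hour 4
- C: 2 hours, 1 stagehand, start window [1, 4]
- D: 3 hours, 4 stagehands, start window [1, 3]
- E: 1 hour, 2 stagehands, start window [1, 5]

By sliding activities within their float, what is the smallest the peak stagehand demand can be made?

7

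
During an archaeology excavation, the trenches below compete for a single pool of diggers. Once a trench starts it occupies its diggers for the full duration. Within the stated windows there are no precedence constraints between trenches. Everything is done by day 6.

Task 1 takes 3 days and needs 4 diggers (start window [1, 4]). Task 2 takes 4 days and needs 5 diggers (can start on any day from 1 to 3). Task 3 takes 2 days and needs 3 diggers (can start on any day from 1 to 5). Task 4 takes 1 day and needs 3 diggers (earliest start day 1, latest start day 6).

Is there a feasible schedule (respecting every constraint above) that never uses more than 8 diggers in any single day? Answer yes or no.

no

The minimum achievable peak is 9; 8 < 9, so no feasible schedule stays within the cap.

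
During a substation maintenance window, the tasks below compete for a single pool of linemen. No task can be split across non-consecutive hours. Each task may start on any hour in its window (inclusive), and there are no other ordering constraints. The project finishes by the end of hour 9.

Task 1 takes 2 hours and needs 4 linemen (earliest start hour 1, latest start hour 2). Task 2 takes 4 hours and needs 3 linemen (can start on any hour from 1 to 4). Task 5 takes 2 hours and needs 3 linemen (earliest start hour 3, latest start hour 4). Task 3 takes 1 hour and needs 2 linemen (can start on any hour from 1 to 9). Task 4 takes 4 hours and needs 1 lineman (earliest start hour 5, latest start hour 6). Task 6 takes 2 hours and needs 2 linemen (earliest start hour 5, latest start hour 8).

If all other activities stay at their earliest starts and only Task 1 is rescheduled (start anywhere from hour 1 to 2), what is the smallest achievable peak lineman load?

Task 1@1: h1:9  h2:7  h3:6  h4:6  h5:3  h6:3  h7:1  h8:1  h9:0 → peak 9
Task 1@2: h1:5  h2:7  h3:10  h4:6  h5:3  h6:3  h7:1  h8:1  h9:0 → peak 10
Best is Task 1@1, peak 9.

9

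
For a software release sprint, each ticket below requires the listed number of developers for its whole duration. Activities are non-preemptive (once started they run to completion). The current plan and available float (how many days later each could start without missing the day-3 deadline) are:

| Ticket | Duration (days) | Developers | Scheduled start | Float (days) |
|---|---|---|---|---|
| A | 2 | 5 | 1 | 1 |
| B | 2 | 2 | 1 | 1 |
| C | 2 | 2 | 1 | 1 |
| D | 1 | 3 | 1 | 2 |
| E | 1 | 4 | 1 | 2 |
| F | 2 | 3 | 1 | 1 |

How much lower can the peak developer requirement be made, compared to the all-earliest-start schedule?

7

Early-start peak: d1:19  d2:12  d3:0 ⇒ 19.
Leveled (A@1, B@1, C@1, D@1, E@3, F@2): d1:12  d2:12  d3:7 ⇒ 12.
Reduction 19 − 12 = 7.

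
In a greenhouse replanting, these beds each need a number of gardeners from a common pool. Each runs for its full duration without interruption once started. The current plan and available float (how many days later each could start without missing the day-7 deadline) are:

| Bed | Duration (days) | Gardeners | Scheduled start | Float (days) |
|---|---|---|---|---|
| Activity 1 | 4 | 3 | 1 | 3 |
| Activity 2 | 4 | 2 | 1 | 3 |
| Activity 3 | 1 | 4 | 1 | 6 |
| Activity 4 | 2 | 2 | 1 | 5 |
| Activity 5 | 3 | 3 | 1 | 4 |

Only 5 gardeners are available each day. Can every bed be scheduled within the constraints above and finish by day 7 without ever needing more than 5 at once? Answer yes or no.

no

Total gardener-days = 37; over 7 days the average is 37/7 > 5, so some day must exceed 5.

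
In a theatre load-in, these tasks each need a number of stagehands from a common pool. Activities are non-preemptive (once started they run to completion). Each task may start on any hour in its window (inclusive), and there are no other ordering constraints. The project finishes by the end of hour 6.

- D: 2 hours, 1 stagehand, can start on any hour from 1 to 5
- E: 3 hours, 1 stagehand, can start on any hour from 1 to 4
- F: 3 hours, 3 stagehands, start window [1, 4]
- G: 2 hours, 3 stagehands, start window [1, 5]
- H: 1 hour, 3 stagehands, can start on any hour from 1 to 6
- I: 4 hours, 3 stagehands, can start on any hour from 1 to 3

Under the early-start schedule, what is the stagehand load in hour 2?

At early start, hour 2 has: D, E, F, G, I.
Demand: 1 + 1 + 3 + 3 + 3 = 11.

11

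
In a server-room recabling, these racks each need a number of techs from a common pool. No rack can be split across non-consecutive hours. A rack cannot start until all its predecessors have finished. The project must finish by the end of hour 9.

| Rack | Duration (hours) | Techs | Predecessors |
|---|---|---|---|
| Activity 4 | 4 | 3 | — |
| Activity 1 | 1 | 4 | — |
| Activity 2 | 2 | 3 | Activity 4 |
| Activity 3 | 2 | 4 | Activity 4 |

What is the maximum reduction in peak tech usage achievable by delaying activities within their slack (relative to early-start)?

Early-start peak: h1:7  h2:3  h3:3  h4:3  h5:7  h6:7  h7:0  h8:0  h9:0 ⇒ 7.
Leveled (Activity 4@1, Activity 1@5, Activity 2@6, Activity 3@8): h1:3  h2:3  h3:3  h4:3  h5:4  h6:3  h7:3  h8:4  h9:4 ⇒ 4.
Reduction 7 − 4 = 3.

3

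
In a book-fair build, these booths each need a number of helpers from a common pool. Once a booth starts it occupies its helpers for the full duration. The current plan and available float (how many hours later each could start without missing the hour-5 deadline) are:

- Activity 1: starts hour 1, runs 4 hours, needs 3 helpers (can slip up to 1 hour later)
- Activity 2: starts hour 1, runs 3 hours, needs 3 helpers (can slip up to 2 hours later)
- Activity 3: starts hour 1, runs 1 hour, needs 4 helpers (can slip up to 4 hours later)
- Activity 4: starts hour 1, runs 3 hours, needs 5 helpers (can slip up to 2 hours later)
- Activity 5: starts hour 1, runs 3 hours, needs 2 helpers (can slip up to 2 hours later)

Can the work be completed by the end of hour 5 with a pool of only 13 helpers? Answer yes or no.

yes

Schedule Activity 1@1, Activity 2@1, Activity 3@1, Activity 4@2, Activity 5@1: h1:12  h2:13  h3:13  h4:8  h5:0 — peak 13 ≤ 13.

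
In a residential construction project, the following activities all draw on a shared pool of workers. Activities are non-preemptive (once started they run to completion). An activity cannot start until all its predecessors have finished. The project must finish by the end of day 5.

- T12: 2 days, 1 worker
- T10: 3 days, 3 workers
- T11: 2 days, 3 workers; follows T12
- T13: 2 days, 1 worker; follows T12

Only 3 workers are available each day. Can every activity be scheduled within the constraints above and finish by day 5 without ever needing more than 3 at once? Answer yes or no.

Total worker-days = 19; over 5 days the average is 19/5 > 3, so some day must exceed 3.

no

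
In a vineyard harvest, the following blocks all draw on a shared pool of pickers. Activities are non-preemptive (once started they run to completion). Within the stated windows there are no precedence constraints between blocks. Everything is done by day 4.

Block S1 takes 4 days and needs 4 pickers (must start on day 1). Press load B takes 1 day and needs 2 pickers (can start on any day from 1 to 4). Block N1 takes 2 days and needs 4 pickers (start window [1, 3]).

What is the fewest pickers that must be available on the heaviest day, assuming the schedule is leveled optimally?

Early-start (Block S1@1, Press load B@1, Block N1@1) gives peak 10: d1:10  d2:8  d3:4  d4:4.
Shift Block N1→2.
Schedule Block S1@1, Press load B@1, Block N1@2: d1:6  d2:8  d3:8  d4:4 — peak 8.
No arrangement of the 12 feasible schedules does better.

8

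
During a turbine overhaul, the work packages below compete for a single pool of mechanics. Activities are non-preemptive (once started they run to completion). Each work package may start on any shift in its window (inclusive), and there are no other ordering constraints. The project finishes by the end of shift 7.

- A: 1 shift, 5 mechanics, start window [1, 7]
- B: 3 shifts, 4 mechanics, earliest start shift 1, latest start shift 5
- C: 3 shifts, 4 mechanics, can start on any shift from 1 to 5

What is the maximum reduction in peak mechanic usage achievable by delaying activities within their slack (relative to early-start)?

Early-start peak: s1:13  s2:8  s3:8  s4:0  s5:0  s6:0  s7:0 ⇒ 13.
Leveled (A@1, B@2, C@5): s1:5  s2:4  s3:4  s4:4  s5:4  s6:4  s7:4 ⇒ 5.
Reduction 13 − 5 = 8.

8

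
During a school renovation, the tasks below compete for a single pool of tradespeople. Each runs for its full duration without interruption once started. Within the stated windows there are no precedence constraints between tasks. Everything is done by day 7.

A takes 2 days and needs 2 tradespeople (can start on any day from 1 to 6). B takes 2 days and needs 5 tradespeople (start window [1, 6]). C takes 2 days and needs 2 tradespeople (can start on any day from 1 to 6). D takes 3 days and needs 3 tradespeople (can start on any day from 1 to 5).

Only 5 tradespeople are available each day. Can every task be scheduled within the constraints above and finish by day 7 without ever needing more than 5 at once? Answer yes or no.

yes

Schedule A@1, B@3, C@1, D@5: d1:4  d2:4  d3:5  d4:5  d5:3  d6:3  d7:3 — peak 5 ≤ 5.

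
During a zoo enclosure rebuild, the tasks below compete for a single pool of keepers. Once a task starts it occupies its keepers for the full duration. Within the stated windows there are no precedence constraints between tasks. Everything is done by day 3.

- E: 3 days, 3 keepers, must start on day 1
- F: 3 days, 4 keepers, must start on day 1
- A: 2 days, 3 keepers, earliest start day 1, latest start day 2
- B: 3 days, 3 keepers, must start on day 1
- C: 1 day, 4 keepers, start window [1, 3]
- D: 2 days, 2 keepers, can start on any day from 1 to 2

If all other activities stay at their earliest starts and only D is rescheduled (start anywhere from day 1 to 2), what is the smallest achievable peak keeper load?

17

D@1: d1:19  d2:15  d3:10 → peak 19
D@2: d1:17  d2:15  d3:12 → peak 17
Best is D@2, peak 17.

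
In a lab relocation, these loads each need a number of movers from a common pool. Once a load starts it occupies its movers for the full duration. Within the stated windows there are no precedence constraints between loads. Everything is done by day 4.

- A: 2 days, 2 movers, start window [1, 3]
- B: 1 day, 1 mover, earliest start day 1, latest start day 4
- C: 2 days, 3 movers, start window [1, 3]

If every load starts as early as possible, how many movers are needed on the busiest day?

Early-start schedule: A@1, B@1, C@1.
Load per day: day 1: 6, day 2: 5, day 3: 0, day 4: 0.
Peak is 6.

6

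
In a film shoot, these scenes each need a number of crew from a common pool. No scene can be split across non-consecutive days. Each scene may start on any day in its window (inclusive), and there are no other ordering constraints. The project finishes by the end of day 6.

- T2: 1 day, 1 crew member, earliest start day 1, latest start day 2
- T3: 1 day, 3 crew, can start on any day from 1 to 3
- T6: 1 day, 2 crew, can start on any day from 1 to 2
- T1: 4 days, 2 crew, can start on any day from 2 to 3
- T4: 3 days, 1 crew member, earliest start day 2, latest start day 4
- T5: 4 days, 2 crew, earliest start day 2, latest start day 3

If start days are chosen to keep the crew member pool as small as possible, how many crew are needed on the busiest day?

5

Early-start (T2@1, T3@1, T6@1, T1@2, T4@2, T5@2) gives peak 6: d1:6  d2:5  d3:5  d4:5  d5:4  d6:0.
Shift T6→2, T5→3.
Schedule T2@1, T3@1, T6@2, T1@2, T4@2, T5@3: d1:4  d2:5  d3:5  d4:5  d5:4  d6:2 — peak 5.
Total crew member-days = 25 over 6 days ⇒ peak ≥ ⌈25/6⌉ = 5, so 5 is optimal.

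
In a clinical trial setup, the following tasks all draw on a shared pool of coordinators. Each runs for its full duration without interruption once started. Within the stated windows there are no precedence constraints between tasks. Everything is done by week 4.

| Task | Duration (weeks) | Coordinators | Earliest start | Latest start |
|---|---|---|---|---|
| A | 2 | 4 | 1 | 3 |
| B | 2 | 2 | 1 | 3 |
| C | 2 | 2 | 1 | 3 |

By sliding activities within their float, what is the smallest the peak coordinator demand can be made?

Early-start (A@1, B@1, C@1) gives peak 8: w1:8  w2:8  w3:0  w4:0.
Shift B→3, C→3.
Schedule A@1, B@3, C@3: w1:4  w2:4  w3:4  w4:4 — peak 4.
Total coordinator-weeks = 16 over 4 weeks ⇒ peak ≥ ⌈16/4⌉ = 4, so 4 is optimal.

4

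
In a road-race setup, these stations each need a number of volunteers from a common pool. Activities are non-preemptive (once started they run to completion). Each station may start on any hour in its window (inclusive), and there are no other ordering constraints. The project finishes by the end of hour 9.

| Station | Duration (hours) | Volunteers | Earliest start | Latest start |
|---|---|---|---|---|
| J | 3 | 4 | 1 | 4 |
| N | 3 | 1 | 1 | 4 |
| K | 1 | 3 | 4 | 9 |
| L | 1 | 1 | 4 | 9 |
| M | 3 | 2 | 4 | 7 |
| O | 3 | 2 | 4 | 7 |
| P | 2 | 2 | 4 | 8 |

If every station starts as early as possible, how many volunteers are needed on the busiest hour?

Early-start schedule: J@1, N@1, K@4, L@4, M@4, O@4, P@4.
Load per hour: hour 1: 5, hour 2: 5, hour 3: 5, hour 4: 10, hour 5: 6, hour 6: 4, hour 7: 0, hour 8: 0, hour 9: 0.
Peak is 10.

10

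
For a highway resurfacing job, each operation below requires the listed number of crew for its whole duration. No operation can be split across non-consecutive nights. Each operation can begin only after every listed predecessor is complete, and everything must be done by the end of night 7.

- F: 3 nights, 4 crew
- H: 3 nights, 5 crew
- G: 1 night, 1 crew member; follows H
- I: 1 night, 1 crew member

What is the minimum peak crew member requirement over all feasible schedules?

5

Early-start (F@1, H@1, G@4, I@1) gives peak 10: n1:10  n2:9  n3:9  n4:1  n5:0  n6:0  n7:0.
Shift H→4, G→7.
Schedule F@1, H@4, G@7, I@1: n1:5  n2:4  n3:4  n4:5  n5:5  n6:5  n7:1 — peak 5.
Total crew member-nights = 29 over 7 nights ⇒ peak ≥ ⌈29/7⌉ = 5, so 5 is optimal.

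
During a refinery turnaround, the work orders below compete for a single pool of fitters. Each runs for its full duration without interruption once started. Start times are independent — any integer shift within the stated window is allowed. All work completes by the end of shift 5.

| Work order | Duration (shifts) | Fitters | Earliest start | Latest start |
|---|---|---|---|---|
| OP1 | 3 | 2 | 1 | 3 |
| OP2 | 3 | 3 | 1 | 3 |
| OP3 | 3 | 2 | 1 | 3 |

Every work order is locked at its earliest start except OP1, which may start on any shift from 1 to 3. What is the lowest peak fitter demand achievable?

7

OP1@1: s1:7  s2:7  s3:7  s4:0  s5:0 → peak 7
OP1@2: s1:5  s2:7  s3:7  s4:2  s5:0 → peak 7
OP1@3: s1:5  s2:5  s3:7  s4:2  s5:2 → peak 7
Best is OP1@1, peak 7.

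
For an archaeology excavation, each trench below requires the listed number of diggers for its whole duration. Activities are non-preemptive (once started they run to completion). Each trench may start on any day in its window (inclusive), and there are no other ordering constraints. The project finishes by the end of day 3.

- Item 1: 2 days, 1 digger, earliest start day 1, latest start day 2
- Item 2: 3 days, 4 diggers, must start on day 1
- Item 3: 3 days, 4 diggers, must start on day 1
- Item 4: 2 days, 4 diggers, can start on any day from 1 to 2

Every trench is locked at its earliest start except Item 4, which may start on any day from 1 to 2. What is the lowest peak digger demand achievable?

Item 4@1: d1:13  d2:13  d3:8 → peak 13
Item 4@2: d1:9  d2:13  d3:12 → peak 13
Best is Item 4@1, peak 13.

13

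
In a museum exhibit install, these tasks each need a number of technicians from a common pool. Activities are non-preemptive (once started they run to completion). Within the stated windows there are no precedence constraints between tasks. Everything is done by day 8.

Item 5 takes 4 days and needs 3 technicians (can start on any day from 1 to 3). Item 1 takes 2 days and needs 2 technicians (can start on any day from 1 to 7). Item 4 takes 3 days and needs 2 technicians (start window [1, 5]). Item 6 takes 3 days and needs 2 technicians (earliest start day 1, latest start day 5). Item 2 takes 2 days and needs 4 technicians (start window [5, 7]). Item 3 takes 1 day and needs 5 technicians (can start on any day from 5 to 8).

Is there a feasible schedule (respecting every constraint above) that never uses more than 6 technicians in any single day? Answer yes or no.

Schedule Item 5@1, Item 1@1, Item 4@3, Item 6@5, Item 2@6, Item 3@8: d1:5  d2:5  d3:5  d4:5  d5:4  d6:6  d7:6  d8:5 — peak 6 ≤ 6.

yes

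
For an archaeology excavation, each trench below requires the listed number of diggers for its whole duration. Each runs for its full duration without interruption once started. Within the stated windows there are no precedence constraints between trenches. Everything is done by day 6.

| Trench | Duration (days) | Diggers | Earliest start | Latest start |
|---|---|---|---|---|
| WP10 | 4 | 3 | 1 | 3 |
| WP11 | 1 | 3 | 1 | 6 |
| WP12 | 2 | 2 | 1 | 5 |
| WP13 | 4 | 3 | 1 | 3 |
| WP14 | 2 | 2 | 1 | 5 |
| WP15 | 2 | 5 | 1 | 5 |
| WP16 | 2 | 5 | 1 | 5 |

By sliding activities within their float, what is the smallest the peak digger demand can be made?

Early-start (WP10@1, WP11@1, WP12@1, WP13@1, WP14@1, WP15@1, WP16@1) gives peak 23: d1:23  d2:20  d3:6  d4:6  d5:0  d6:0.
Shift WP12→2, WP14→2, WP15→5, WP16→5.
Schedule WP10@1, WP11@1, WP12@2, WP13@1, WP14@2, WP15@5, WP16@5: d1:9  d2:10  d3:10  d4:6  d5:10  d6:10 — peak 10.
Total digger-days = 55 over 6 days ⇒ peak ≥ ⌈55/6⌉ = 10, so 10 is optimal.

10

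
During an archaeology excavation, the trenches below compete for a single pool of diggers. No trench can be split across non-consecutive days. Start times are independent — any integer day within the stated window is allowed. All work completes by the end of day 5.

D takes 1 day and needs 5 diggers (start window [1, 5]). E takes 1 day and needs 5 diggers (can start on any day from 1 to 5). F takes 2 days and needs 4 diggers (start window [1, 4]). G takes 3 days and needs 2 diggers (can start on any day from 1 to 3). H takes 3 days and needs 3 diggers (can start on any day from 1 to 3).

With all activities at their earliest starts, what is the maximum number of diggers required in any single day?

19

Early-start schedule: D@1, E@1, F@1, G@1, H@1.
Load per day: day 1: 19, day 2: 9, day 3: 5, day 4: 0, day 5: 0.
Peak is 19.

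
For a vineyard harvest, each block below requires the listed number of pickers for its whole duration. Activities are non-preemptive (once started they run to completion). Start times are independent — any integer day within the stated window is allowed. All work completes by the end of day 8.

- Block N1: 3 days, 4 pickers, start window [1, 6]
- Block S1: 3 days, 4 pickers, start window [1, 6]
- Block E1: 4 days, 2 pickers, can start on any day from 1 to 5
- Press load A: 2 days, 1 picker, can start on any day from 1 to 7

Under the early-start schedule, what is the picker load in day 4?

2

At early start, day 4 has: Block E1.
Demand: 2 = 2.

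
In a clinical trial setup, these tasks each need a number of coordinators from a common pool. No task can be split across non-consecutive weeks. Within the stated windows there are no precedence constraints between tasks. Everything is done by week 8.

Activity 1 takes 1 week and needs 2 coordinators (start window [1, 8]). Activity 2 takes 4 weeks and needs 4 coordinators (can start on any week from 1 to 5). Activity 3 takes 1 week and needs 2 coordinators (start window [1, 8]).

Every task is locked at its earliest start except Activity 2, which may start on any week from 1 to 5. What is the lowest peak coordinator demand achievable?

4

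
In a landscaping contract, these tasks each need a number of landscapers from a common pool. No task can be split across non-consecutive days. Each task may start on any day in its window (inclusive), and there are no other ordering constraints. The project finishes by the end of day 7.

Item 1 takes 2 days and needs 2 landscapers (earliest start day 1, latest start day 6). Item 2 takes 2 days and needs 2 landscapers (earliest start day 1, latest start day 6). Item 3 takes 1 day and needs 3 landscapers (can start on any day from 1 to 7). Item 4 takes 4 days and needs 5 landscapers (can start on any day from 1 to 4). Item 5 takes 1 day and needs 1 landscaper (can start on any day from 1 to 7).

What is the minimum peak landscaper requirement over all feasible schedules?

Early-start (Item 1@1, Item 2@1, Item 3@1, Item 4@1, Item 5@1) gives peak 13: d1:13  d2:9  d3:5  d4:5  d5:0  d6:0  d7:0.
Shift Item 3→3, Item 4→4.
Schedule Item 1@1, Item 2@1, Item 3@3, Item 4@4, Item 5@1: d1:5  d2:4  d3:3  d4:5  d5:5  d6:5  d7:5 — peak 5.
Total landscaper-days = 32 over 7 days ⇒ peak ≥ ⌈32/7⌉ = 5, so 5 is optimal.

5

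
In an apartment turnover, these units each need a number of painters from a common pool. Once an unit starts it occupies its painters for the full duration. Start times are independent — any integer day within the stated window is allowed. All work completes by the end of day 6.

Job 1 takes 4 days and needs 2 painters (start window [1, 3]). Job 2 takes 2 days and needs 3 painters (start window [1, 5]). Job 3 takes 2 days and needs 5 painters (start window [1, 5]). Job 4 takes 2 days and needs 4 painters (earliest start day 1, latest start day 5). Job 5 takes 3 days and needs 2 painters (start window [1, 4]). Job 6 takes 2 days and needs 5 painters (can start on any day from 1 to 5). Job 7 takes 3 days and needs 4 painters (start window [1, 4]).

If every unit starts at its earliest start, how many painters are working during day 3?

At early start, day 3 has: Job 1, Job 5, Job 7.
Demand: 2 + 2 + 4 = 8.

8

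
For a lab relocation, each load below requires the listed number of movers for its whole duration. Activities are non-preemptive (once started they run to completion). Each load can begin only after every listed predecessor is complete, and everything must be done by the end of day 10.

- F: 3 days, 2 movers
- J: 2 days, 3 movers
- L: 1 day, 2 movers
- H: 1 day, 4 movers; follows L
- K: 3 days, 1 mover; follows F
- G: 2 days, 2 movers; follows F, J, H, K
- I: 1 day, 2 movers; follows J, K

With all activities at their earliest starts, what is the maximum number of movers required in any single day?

9

Early-start schedule: F@1, J@1, L@1, H@2, K@4, G@7, I@7.
Load per day: day 1: 7, day 2: 9, day 3: 2, day 4: 1, day 5: 1, day 6: 1, day 7: 4, day 8: 2, day 9: 0, day 10: 0.
Peak is 9.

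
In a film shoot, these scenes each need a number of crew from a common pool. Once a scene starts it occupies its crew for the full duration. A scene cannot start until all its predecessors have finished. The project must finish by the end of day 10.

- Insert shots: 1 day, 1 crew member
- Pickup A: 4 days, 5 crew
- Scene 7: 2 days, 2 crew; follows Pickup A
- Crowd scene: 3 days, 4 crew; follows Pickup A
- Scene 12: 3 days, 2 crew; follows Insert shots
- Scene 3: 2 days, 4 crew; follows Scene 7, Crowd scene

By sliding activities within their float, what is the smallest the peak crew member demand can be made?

Early-start (Insert shots@1, Pickup A@1, Scene 7@5, Crowd scene@5, Scene 12@2, Scene 3@8) gives peak 7: d1:6  d2:7  d3:7  d4:7  d5:6  d6:6  d7:4  d8:4  d9:4  d10:0.
Shift Scene 12→7.
Schedule Insert shots@1, Pickup A@1, Scene 7@5, Crowd scene@5, Scene 12@7, Scene 3@8: d1:6  d2:5  d3:5  d4:5  d5:6  d6:6  d7:6  d8:6  d9:6  d10:0 — peak 6.
Total crew member-days = 51 over 10 days ⇒ peak ≥ ⌈51/10⌉ = 6, so 6 is optimal.

6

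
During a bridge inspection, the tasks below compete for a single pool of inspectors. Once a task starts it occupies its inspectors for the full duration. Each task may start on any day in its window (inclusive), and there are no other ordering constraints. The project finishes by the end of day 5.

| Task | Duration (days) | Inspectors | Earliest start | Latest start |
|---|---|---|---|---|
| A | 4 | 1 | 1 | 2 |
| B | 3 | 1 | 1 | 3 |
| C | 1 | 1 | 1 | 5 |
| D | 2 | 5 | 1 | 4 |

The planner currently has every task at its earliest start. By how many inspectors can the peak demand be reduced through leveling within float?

2

Early-start peak: d1:8  d2:7  d3:2  d4:1  d5:0 ⇒ 8.
Leveled (A@1, B@1, C@1, D@4): d1:3  d2:2  d3:2  d4:6  d5:5 ⇒ 6.
Reduction 8 − 6 = 2.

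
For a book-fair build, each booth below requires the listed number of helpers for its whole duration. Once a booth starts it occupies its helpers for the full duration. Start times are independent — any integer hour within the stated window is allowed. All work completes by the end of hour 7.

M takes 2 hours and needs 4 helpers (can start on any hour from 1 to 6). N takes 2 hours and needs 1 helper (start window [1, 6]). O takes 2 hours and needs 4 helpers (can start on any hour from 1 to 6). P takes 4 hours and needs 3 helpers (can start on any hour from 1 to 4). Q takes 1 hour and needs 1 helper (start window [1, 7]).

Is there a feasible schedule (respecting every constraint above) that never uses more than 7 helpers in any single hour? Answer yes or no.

yes

Schedule M@1, N@1, O@3, P@3, Q@1: h1:6  h2:5  h3:7  h4:7  h5:3  h6:3  h7:0 — peak 7 ≤ 7.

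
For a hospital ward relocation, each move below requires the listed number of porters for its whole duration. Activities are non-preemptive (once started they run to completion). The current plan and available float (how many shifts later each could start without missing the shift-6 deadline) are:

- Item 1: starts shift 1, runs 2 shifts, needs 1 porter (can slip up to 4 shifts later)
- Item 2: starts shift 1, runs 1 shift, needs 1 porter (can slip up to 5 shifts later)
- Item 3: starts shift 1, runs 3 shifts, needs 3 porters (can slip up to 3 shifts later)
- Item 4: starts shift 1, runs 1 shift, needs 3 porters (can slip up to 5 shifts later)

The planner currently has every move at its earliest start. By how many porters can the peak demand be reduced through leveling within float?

5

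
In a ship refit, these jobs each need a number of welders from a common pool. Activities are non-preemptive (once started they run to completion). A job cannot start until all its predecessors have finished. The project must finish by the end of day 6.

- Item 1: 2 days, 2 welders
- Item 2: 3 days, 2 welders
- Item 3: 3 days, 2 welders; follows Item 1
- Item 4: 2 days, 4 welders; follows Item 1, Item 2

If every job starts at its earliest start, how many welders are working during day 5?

6

At early start, day 5 has: Item 3, Item 4.
Demand: 2 + 4 = 6.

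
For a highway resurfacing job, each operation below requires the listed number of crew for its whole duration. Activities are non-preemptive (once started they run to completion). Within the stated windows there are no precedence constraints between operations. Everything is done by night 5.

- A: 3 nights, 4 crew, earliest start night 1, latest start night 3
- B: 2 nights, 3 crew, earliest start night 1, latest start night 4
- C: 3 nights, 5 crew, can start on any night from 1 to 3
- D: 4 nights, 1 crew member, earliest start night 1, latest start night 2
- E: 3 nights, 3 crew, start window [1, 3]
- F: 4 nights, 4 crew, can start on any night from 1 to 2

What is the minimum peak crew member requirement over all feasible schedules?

Early-start (A@1, B@1, C@1, D@1, E@1, F@1) gives peak 20: n1:20  n2:20  n3:17  n4:5  n5:0.
Shift E→3.
Schedule A@1, B@1, C@1, D@1, E@3, F@1: n1:17  n2:17  n3:17  n4:8  n5:3 — peak 17.

17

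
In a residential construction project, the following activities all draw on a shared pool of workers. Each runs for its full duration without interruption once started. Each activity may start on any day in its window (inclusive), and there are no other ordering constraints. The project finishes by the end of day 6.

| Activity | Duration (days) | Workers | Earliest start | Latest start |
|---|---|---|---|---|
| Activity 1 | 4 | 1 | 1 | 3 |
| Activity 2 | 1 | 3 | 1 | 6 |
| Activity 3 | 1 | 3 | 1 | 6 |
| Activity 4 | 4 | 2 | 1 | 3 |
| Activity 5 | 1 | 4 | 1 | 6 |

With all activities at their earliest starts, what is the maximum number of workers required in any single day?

13

Early-start schedule: Activity 1@1, Activity 2@1, Activity 3@1, Activity 4@1, Activity 5@1.
Load per day: day 1: 13, day 2: 3, day 3: 3, day 4: 3, day 5: 0, day 6: 0.
Peak is 13.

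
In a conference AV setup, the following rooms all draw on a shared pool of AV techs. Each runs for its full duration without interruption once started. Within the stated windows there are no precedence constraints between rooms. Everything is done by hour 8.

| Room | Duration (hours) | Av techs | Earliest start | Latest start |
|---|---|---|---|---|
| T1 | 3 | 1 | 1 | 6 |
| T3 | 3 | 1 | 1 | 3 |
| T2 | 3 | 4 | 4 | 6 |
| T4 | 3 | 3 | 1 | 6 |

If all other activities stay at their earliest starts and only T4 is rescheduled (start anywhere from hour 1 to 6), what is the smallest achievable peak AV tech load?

T4@1: h1:5  h2:5  h3:5  h4:4  h5:4  h6:4  h7:0  h8:0 → peak 5
T4@2: h1:2  h2:5  h3:5  h4:7  h5:4  h6:4  h7:0  h8:0 → peak 7
T4@3: h1:2  h2:2  h3:5  h4:7  h5:7  h6:4  h7:0  h8:0 → peak 7
T4@4: h1:2  h2:2  h3:2  h4:7  h5:7  h6:7  h7:0  h8:0 → peak 7
T4@5: h1:2  h2:2  h3:2  h4:4  h5:7  h6:7  h7:3  h8:0 → peak 7
T4@6: h1:2  h2:2  h3:2  h4:4  h5:4  h6:7  h7:3  h8:3 → peak 7
Best is T4@1, peak 5.

5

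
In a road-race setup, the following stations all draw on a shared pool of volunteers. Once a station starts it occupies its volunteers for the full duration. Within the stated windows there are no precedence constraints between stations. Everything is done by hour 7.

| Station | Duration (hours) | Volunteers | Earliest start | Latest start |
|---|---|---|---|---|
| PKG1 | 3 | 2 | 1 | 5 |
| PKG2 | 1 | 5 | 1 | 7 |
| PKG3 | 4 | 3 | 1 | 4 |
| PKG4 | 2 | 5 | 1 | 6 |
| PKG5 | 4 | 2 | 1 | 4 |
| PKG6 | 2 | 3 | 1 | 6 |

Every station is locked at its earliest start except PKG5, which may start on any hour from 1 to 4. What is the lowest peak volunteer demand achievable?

18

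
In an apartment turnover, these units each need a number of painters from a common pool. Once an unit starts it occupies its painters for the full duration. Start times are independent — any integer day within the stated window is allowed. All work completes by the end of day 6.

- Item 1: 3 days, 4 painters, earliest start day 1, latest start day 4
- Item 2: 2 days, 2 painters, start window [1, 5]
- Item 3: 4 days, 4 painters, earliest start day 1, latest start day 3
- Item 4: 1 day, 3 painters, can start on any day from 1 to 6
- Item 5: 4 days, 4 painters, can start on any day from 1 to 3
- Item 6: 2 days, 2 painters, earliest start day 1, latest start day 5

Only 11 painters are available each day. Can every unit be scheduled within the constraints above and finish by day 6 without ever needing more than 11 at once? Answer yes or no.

no

The minimum achievable peak is 12; 11 < 12, so no feasible schedule stays within the cap.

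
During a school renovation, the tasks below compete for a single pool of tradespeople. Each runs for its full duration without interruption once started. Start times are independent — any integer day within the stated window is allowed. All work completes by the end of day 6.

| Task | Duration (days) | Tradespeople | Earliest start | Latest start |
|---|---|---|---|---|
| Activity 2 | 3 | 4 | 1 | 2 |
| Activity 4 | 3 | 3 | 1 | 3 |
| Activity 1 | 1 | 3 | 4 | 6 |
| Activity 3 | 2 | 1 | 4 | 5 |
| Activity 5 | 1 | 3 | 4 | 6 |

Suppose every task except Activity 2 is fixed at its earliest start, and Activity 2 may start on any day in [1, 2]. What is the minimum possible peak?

Activity 2@1: d1:7  d2:7  d3:7  d4:7  d5:1  d6:0 → peak 7
Activity 2@2: d1:3  d2:7  d3:7  d4:11  d5:1  d6:0 → peak 11
Best is Activity 2@1, peak 7.

7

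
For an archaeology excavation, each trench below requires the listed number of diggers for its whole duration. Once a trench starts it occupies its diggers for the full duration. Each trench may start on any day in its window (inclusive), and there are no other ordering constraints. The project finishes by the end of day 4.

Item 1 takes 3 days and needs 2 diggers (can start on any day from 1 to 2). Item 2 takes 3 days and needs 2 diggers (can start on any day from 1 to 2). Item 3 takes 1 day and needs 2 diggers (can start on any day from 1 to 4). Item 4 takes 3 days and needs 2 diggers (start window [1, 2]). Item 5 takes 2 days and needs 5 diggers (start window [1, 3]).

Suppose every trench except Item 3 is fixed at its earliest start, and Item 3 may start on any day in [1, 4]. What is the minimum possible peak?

11

Item 3@1: d1:13  d2:11  d3:6  d4:0 → peak 13
Item 3@2: d1:11  d2:13  d3:6  d4:0 → peak 13
Item 3@3: d1:11  d2:11  d3:8  d4:0 → peak 11
Item 3@4: d1:11  d2:11  d3:6  d4:2 → peak 11
Best is Item 3@3, peak 11.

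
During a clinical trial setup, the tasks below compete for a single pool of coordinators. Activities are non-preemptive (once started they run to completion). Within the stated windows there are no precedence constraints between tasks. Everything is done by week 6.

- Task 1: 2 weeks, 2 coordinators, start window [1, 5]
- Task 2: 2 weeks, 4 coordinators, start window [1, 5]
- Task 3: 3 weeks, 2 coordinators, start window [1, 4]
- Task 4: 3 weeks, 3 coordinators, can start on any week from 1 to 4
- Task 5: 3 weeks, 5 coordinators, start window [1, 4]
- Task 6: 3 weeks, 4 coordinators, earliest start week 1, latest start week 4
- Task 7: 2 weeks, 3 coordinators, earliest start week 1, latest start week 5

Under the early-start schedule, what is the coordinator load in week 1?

At early start, week 1 has: Task 1, Task 2, Task 3, Task 4, Task 5, Task 6, Task 7.
Demand: 2 + 4 + 2 + 3 + 5 + 4 + 3 = 23.

23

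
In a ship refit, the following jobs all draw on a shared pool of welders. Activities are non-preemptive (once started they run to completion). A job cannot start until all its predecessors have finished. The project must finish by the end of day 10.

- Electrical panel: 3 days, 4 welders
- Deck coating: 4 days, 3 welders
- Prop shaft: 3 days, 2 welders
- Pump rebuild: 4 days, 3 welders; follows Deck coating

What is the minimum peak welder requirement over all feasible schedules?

7

Early-start (Electrical panel@1, Deck coating@1, Prop shaft@1, Pump rebuild@5) gives peak 9: d1:9  d2:9  d3:9  d4:3  d5:3  d6:3  d7:3  d8:3  d9:0  d10:0.
Shift Prop shaft→4.
Schedule Electrical panel@1, Deck coating@1, Prop shaft@4, Pump rebuild@5: d1:7  d2:7  d3:7  d4:5  d5:5  d6:5  d7:3  d8:3  d9:0  d10:0 — peak 7.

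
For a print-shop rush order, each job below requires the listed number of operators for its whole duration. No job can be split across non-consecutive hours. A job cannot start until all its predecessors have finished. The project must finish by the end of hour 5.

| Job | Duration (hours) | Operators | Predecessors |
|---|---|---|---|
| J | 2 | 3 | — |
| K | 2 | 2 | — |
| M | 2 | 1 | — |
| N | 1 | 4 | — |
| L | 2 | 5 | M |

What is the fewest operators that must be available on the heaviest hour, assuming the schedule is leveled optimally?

6

Early-start (J@1, K@1, M@1, N@1, L@3) gives peak 10: h1:10  h2:6  h3:5  h4:5  h5:0.
Shift N→3, L→4.
Schedule J@1, K@1, M@1, N@3, L@4: h1:6  h2:6  h3:4  h4:5  h5:5 — peak 6.
Total operator-hours = 26 over 5 hours ⇒ peak ≥ ⌈26/5⌉ = 6, so 6 is optimal.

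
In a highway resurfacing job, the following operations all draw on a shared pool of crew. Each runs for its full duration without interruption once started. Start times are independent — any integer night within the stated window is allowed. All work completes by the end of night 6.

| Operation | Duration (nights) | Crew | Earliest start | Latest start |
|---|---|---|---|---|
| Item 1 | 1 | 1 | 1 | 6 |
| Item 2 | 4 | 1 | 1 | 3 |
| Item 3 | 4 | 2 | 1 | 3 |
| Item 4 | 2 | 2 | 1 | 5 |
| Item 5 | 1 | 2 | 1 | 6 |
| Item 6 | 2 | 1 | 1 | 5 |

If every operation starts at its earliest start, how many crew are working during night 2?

At early start, night 2 has: Item 2, Item 3, Item 4, Item 6.
Demand: 1 + 2 + 2 + 1 = 6.

6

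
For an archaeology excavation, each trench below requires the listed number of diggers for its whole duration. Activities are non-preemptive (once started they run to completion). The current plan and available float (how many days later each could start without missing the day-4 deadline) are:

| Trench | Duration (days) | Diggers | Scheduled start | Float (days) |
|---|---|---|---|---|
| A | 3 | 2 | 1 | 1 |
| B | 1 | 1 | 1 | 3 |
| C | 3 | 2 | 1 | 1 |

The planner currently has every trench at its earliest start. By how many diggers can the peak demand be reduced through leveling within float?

1

Early-start peak: d1:5  d2:4  d3:4  d4:0 ⇒ 5.
Leveled (A@1, B@1, C@2): d1:3  d2:4  d3:4  d4:2 ⇒ 4.
Reduction 5 − 4 = 1.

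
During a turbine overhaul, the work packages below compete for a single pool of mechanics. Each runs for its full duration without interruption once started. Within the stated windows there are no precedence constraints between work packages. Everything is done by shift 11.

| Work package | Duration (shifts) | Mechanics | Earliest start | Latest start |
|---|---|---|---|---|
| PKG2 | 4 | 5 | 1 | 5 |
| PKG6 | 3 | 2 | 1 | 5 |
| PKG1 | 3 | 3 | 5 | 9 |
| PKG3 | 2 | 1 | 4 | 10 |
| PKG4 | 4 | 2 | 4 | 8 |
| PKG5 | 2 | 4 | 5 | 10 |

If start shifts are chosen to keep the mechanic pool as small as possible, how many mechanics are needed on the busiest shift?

6

Early-start (PKG2@1, PKG6@1, PKG1@5, PKG3@4, PKG4@4, PKG5@5) gives peak 10: s1:7  s2:7  s3:7  s4:8  s5:10  s6:9  s7:5  s8:0  s9:0  s10:0  s11:0.
Shift PKG6→5, PKG4→8, PKG5→8.
Schedule PKG2@1, PKG6@5, PKG1@5, PKG3@4, PKG4@8, PKG5@8: s1:5  s2:5  s3:5  s4:6  s5:6  s6:5  s7:5  s8:6  s9:6  s10:2  s11:2 — peak 6.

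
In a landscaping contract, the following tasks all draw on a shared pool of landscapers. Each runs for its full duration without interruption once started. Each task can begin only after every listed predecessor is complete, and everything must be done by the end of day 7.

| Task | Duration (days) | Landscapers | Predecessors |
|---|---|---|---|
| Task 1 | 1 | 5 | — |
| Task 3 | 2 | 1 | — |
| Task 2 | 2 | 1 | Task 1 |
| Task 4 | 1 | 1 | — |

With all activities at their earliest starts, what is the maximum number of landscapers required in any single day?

7

Early-start schedule: Task 1@1, Task 3@1, Task 2@2, Task 4@1.
Load per day: day 1: 7, day 2: 2, day 3: 1, day 4: 0, day 5: 0, day 6: 0, day 7: 0.
Peak is 7.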